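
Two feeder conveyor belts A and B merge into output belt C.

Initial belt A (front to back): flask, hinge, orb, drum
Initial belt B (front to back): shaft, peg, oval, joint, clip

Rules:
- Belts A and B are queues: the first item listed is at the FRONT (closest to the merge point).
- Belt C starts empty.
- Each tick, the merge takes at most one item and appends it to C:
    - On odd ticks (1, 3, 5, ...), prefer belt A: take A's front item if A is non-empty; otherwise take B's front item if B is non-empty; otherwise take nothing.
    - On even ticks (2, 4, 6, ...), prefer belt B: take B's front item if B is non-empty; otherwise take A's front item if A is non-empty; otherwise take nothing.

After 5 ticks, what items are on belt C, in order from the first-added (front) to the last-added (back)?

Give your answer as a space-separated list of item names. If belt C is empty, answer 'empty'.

Answer: flask shaft hinge peg orb

Derivation:
Tick 1: prefer A, take flask from A; A=[hinge,orb,drum] B=[shaft,peg,oval,joint,clip] C=[flask]
Tick 2: prefer B, take shaft from B; A=[hinge,orb,drum] B=[peg,oval,joint,clip] C=[flask,shaft]
Tick 3: prefer A, take hinge from A; A=[orb,drum] B=[peg,oval,joint,clip] C=[flask,shaft,hinge]
Tick 4: prefer B, take peg from B; A=[orb,drum] B=[oval,joint,clip] C=[flask,shaft,hinge,peg]
Tick 5: prefer A, take orb from A; A=[drum] B=[oval,joint,clip] C=[flask,shaft,hinge,peg,orb]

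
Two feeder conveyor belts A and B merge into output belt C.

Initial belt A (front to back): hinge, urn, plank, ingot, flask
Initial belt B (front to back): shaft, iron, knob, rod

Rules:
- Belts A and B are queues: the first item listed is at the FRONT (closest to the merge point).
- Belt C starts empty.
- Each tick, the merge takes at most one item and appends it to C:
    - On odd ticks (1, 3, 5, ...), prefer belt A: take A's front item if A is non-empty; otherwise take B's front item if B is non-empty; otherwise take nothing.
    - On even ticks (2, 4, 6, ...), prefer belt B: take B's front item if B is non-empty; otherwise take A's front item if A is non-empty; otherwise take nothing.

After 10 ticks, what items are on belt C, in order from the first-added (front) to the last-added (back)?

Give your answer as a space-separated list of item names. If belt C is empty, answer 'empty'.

Answer: hinge shaft urn iron plank knob ingot rod flask

Derivation:
Tick 1: prefer A, take hinge from A; A=[urn,plank,ingot,flask] B=[shaft,iron,knob,rod] C=[hinge]
Tick 2: prefer B, take shaft from B; A=[urn,plank,ingot,flask] B=[iron,knob,rod] C=[hinge,shaft]
Tick 3: prefer A, take urn from A; A=[plank,ingot,flask] B=[iron,knob,rod] C=[hinge,shaft,urn]
Tick 4: prefer B, take iron from B; A=[plank,ingot,flask] B=[knob,rod] C=[hinge,shaft,urn,iron]
Tick 5: prefer A, take plank from A; A=[ingot,flask] B=[knob,rod] C=[hinge,shaft,urn,iron,plank]
Tick 6: prefer B, take knob from B; A=[ingot,flask] B=[rod] C=[hinge,shaft,urn,iron,plank,knob]
Tick 7: prefer A, take ingot from A; A=[flask] B=[rod] C=[hinge,shaft,urn,iron,plank,knob,ingot]
Tick 8: prefer B, take rod from B; A=[flask] B=[-] C=[hinge,shaft,urn,iron,plank,knob,ingot,rod]
Tick 9: prefer A, take flask from A; A=[-] B=[-] C=[hinge,shaft,urn,iron,plank,knob,ingot,rod,flask]
Tick 10: prefer B, both empty, nothing taken; A=[-] B=[-] C=[hinge,shaft,urn,iron,plank,knob,ingot,rod,flask]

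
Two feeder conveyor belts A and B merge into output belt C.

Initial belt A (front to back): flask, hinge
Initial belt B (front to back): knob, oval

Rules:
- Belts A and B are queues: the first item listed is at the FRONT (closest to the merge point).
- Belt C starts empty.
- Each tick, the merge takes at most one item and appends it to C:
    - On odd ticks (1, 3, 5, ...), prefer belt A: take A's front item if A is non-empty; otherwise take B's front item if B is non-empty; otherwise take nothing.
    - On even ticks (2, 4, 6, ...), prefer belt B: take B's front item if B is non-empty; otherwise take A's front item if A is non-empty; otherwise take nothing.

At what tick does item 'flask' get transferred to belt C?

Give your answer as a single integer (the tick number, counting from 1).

Answer: 1

Derivation:
Tick 1: prefer A, take flask from A; A=[hinge] B=[knob,oval] C=[flask]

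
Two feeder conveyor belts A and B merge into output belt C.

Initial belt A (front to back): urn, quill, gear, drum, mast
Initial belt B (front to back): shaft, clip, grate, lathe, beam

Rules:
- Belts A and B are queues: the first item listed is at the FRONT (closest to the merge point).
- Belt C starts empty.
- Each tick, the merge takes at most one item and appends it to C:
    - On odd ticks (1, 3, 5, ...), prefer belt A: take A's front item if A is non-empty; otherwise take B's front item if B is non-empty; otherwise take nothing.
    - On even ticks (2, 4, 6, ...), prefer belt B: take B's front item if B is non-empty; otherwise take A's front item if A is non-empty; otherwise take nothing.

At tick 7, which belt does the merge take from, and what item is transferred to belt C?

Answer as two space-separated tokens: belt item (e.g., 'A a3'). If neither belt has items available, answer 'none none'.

Answer: A drum

Derivation:
Tick 1: prefer A, take urn from A; A=[quill,gear,drum,mast] B=[shaft,clip,grate,lathe,beam] C=[urn]
Tick 2: prefer B, take shaft from B; A=[quill,gear,drum,mast] B=[clip,grate,lathe,beam] C=[urn,shaft]
Tick 3: prefer A, take quill from A; A=[gear,drum,mast] B=[clip,grate,lathe,beam] C=[urn,shaft,quill]
Tick 4: prefer B, take clip from B; A=[gear,drum,mast] B=[grate,lathe,beam] C=[urn,shaft,quill,clip]
Tick 5: prefer A, take gear from A; A=[drum,mast] B=[grate,lathe,beam] C=[urn,shaft,quill,clip,gear]
Tick 6: prefer B, take grate from B; A=[drum,mast] B=[lathe,beam] C=[urn,shaft,quill,clip,gear,grate]
Tick 7: prefer A, take drum from A; A=[mast] B=[lathe,beam] C=[urn,shaft,quill,clip,gear,grate,drum]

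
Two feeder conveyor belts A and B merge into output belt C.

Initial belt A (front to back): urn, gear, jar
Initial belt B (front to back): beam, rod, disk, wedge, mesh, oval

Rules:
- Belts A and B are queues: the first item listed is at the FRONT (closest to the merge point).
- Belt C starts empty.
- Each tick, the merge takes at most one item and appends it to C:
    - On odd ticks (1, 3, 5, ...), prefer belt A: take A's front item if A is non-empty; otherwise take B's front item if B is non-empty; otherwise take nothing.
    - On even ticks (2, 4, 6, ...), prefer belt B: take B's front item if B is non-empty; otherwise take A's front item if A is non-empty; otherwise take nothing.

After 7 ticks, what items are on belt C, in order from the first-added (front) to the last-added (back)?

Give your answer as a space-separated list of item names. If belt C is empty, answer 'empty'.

Answer: urn beam gear rod jar disk wedge

Derivation:
Tick 1: prefer A, take urn from A; A=[gear,jar] B=[beam,rod,disk,wedge,mesh,oval] C=[urn]
Tick 2: prefer B, take beam from B; A=[gear,jar] B=[rod,disk,wedge,mesh,oval] C=[urn,beam]
Tick 3: prefer A, take gear from A; A=[jar] B=[rod,disk,wedge,mesh,oval] C=[urn,beam,gear]
Tick 4: prefer B, take rod from B; A=[jar] B=[disk,wedge,mesh,oval] C=[urn,beam,gear,rod]
Tick 5: prefer A, take jar from A; A=[-] B=[disk,wedge,mesh,oval] C=[urn,beam,gear,rod,jar]
Tick 6: prefer B, take disk from B; A=[-] B=[wedge,mesh,oval] C=[urn,beam,gear,rod,jar,disk]
Tick 7: prefer A, take wedge from B; A=[-] B=[mesh,oval] C=[urn,beam,gear,rod,jar,disk,wedge]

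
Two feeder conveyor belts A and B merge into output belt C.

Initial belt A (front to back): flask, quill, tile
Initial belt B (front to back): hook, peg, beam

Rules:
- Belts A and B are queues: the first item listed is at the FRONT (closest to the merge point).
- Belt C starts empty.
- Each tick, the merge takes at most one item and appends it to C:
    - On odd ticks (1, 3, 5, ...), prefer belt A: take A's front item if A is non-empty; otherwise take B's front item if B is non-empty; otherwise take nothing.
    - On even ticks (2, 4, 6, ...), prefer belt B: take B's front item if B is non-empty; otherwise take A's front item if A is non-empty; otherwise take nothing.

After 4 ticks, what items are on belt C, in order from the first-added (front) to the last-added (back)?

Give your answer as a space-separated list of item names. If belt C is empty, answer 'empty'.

Tick 1: prefer A, take flask from A; A=[quill,tile] B=[hook,peg,beam] C=[flask]
Tick 2: prefer B, take hook from B; A=[quill,tile] B=[peg,beam] C=[flask,hook]
Tick 3: prefer A, take quill from A; A=[tile] B=[peg,beam] C=[flask,hook,quill]
Tick 4: prefer B, take peg from B; A=[tile] B=[beam] C=[flask,hook,quill,peg]

Answer: flask hook quill peg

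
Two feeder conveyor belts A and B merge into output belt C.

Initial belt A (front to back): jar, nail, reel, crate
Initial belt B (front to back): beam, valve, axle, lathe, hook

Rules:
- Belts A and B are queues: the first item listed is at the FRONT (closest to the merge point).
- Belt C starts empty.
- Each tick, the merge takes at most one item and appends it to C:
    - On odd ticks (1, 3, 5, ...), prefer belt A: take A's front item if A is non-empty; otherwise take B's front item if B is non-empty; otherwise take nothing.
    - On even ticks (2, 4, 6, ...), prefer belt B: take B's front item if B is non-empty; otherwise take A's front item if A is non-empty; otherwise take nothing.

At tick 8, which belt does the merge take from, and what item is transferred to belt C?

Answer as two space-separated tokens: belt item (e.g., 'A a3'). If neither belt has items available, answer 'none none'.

Tick 1: prefer A, take jar from A; A=[nail,reel,crate] B=[beam,valve,axle,lathe,hook] C=[jar]
Tick 2: prefer B, take beam from B; A=[nail,reel,crate] B=[valve,axle,lathe,hook] C=[jar,beam]
Tick 3: prefer A, take nail from A; A=[reel,crate] B=[valve,axle,lathe,hook] C=[jar,beam,nail]
Tick 4: prefer B, take valve from B; A=[reel,crate] B=[axle,lathe,hook] C=[jar,beam,nail,valve]
Tick 5: prefer A, take reel from A; A=[crate] B=[axle,lathe,hook] C=[jar,beam,nail,valve,reel]
Tick 6: prefer B, take axle from B; A=[crate] B=[lathe,hook] C=[jar,beam,nail,valve,reel,axle]
Tick 7: prefer A, take crate from A; A=[-] B=[lathe,hook] C=[jar,beam,nail,valve,reel,axle,crate]
Tick 8: prefer B, take lathe from B; A=[-] B=[hook] C=[jar,beam,nail,valve,reel,axle,crate,lathe]

Answer: B lathe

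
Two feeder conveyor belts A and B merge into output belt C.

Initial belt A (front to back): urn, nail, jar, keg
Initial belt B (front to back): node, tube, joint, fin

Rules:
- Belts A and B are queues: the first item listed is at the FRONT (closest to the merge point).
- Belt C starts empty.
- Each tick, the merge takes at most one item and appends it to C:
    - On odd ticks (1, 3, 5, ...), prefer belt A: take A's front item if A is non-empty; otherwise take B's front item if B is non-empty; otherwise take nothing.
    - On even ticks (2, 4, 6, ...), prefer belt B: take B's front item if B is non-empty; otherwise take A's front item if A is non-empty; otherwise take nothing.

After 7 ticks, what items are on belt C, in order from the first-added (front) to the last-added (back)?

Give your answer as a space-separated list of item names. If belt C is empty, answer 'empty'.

Answer: urn node nail tube jar joint keg

Derivation:
Tick 1: prefer A, take urn from A; A=[nail,jar,keg] B=[node,tube,joint,fin] C=[urn]
Tick 2: prefer B, take node from B; A=[nail,jar,keg] B=[tube,joint,fin] C=[urn,node]
Tick 3: prefer A, take nail from A; A=[jar,keg] B=[tube,joint,fin] C=[urn,node,nail]
Tick 4: prefer B, take tube from B; A=[jar,keg] B=[joint,fin] C=[urn,node,nail,tube]
Tick 5: prefer A, take jar from A; A=[keg] B=[joint,fin] C=[urn,node,nail,tube,jar]
Tick 6: prefer B, take joint from B; A=[keg] B=[fin] C=[urn,node,nail,tube,jar,joint]
Tick 7: prefer A, take keg from A; A=[-] B=[fin] C=[urn,node,nail,tube,jar,joint,keg]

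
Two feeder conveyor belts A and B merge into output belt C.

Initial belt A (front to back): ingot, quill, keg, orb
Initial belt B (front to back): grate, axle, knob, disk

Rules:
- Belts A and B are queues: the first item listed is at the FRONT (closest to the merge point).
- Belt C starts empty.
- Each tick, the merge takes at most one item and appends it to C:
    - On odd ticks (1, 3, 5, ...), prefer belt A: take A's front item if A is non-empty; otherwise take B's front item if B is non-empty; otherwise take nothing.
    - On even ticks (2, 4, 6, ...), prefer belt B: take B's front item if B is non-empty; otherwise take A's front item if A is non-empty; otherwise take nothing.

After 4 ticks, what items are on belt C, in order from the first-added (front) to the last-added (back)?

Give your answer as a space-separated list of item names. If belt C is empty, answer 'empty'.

Answer: ingot grate quill axle

Derivation:
Tick 1: prefer A, take ingot from A; A=[quill,keg,orb] B=[grate,axle,knob,disk] C=[ingot]
Tick 2: prefer B, take grate from B; A=[quill,keg,orb] B=[axle,knob,disk] C=[ingot,grate]
Tick 3: prefer A, take quill from A; A=[keg,orb] B=[axle,knob,disk] C=[ingot,grate,quill]
Tick 4: prefer B, take axle from B; A=[keg,orb] B=[knob,disk] C=[ingot,grate,quill,axle]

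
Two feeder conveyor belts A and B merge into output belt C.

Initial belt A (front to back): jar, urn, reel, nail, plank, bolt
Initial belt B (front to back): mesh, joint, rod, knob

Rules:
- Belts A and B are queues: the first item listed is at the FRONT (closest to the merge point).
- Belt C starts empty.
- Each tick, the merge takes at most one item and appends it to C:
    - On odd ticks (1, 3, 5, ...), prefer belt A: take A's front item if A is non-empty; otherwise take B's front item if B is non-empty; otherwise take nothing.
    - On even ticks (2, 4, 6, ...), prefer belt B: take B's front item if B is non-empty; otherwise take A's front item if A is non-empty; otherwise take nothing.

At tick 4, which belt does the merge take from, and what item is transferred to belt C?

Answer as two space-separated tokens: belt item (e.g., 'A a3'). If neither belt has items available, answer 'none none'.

Answer: B joint

Derivation:
Tick 1: prefer A, take jar from A; A=[urn,reel,nail,plank,bolt] B=[mesh,joint,rod,knob] C=[jar]
Tick 2: prefer B, take mesh from B; A=[urn,reel,nail,plank,bolt] B=[joint,rod,knob] C=[jar,mesh]
Tick 3: prefer A, take urn from A; A=[reel,nail,plank,bolt] B=[joint,rod,knob] C=[jar,mesh,urn]
Tick 4: prefer B, take joint from B; A=[reel,nail,plank,bolt] B=[rod,knob] C=[jar,mesh,urn,joint]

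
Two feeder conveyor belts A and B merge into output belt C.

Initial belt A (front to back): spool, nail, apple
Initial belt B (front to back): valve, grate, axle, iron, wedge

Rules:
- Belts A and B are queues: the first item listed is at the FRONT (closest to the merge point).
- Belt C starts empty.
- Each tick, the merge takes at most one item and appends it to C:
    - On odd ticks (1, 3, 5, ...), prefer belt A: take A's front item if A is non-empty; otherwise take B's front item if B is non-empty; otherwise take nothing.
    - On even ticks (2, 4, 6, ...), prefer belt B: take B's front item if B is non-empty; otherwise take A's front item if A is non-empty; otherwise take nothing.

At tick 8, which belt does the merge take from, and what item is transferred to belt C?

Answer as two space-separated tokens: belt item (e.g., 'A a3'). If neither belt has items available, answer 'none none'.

Tick 1: prefer A, take spool from A; A=[nail,apple] B=[valve,grate,axle,iron,wedge] C=[spool]
Tick 2: prefer B, take valve from B; A=[nail,apple] B=[grate,axle,iron,wedge] C=[spool,valve]
Tick 3: prefer A, take nail from A; A=[apple] B=[grate,axle,iron,wedge] C=[spool,valve,nail]
Tick 4: prefer B, take grate from B; A=[apple] B=[axle,iron,wedge] C=[spool,valve,nail,grate]
Tick 5: prefer A, take apple from A; A=[-] B=[axle,iron,wedge] C=[spool,valve,nail,grate,apple]
Tick 6: prefer B, take axle from B; A=[-] B=[iron,wedge] C=[spool,valve,nail,grate,apple,axle]
Tick 7: prefer A, take iron from B; A=[-] B=[wedge] C=[spool,valve,nail,grate,apple,axle,iron]
Tick 8: prefer B, take wedge from B; A=[-] B=[-] C=[spool,valve,nail,grate,apple,axle,iron,wedge]

Answer: B wedge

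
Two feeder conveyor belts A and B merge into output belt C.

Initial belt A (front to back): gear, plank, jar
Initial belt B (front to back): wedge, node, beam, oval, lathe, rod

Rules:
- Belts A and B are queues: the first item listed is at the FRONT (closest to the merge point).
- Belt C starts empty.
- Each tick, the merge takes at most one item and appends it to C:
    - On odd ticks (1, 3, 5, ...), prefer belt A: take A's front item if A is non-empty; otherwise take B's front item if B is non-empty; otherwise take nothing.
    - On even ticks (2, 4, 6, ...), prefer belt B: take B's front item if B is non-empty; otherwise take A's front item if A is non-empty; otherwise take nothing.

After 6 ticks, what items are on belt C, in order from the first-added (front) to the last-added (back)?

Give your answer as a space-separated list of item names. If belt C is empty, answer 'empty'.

Tick 1: prefer A, take gear from A; A=[plank,jar] B=[wedge,node,beam,oval,lathe,rod] C=[gear]
Tick 2: prefer B, take wedge from B; A=[plank,jar] B=[node,beam,oval,lathe,rod] C=[gear,wedge]
Tick 3: prefer A, take plank from A; A=[jar] B=[node,beam,oval,lathe,rod] C=[gear,wedge,plank]
Tick 4: prefer B, take node from B; A=[jar] B=[beam,oval,lathe,rod] C=[gear,wedge,plank,node]
Tick 5: prefer A, take jar from A; A=[-] B=[beam,oval,lathe,rod] C=[gear,wedge,plank,node,jar]
Tick 6: prefer B, take beam from B; A=[-] B=[oval,lathe,rod] C=[gear,wedge,plank,node,jar,beam]

Answer: gear wedge plank node jar beam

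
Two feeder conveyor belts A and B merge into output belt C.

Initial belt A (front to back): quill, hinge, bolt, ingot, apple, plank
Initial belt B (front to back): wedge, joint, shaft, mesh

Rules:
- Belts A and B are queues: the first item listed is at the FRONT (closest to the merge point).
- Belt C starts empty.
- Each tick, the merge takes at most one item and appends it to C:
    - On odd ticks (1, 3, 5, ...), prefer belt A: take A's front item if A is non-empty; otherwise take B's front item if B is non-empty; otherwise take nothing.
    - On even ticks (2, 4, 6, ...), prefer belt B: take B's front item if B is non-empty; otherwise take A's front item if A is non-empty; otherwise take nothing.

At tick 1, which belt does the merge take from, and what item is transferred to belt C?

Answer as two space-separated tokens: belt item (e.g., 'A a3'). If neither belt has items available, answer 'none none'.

Tick 1: prefer A, take quill from A; A=[hinge,bolt,ingot,apple,plank] B=[wedge,joint,shaft,mesh] C=[quill]

Answer: A quill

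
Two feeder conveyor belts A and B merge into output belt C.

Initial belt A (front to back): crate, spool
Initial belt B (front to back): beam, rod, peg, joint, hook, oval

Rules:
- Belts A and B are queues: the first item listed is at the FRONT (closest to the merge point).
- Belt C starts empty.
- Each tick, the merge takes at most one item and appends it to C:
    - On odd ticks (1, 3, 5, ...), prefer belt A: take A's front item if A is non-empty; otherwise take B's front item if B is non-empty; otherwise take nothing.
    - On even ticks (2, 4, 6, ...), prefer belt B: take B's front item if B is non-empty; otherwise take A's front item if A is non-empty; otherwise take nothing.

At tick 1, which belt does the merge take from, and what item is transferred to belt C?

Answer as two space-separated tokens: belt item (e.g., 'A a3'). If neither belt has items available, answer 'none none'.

Answer: A crate

Derivation:
Tick 1: prefer A, take crate from A; A=[spool] B=[beam,rod,peg,joint,hook,oval] C=[crate]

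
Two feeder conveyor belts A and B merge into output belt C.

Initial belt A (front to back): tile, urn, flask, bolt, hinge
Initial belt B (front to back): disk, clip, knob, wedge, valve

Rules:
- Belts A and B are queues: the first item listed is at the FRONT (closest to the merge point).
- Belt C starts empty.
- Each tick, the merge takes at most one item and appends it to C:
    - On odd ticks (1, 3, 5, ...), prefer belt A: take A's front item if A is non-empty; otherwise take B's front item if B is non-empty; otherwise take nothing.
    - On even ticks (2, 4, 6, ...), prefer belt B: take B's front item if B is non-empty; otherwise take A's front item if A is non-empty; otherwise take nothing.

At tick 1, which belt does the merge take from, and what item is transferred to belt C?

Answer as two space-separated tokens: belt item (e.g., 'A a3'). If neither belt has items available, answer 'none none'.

Answer: A tile

Derivation:
Tick 1: prefer A, take tile from A; A=[urn,flask,bolt,hinge] B=[disk,clip,knob,wedge,valve] C=[tile]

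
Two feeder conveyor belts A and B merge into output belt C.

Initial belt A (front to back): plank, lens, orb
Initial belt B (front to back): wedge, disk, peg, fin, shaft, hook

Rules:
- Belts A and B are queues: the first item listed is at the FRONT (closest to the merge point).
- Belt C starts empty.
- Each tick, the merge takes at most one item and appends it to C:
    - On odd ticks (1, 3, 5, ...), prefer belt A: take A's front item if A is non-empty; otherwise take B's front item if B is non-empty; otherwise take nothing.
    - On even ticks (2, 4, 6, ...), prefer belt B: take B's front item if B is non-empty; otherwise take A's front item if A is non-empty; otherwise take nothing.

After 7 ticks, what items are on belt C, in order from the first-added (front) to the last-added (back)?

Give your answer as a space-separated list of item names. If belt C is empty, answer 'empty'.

Answer: plank wedge lens disk orb peg fin

Derivation:
Tick 1: prefer A, take plank from A; A=[lens,orb] B=[wedge,disk,peg,fin,shaft,hook] C=[plank]
Tick 2: prefer B, take wedge from B; A=[lens,orb] B=[disk,peg,fin,shaft,hook] C=[plank,wedge]
Tick 3: prefer A, take lens from A; A=[orb] B=[disk,peg,fin,shaft,hook] C=[plank,wedge,lens]
Tick 4: prefer B, take disk from B; A=[orb] B=[peg,fin,shaft,hook] C=[plank,wedge,lens,disk]
Tick 5: prefer A, take orb from A; A=[-] B=[peg,fin,shaft,hook] C=[plank,wedge,lens,disk,orb]
Tick 6: prefer B, take peg from B; A=[-] B=[fin,shaft,hook] C=[plank,wedge,lens,disk,orb,peg]
Tick 7: prefer A, take fin from B; A=[-] B=[shaft,hook] C=[plank,wedge,lens,disk,orb,peg,fin]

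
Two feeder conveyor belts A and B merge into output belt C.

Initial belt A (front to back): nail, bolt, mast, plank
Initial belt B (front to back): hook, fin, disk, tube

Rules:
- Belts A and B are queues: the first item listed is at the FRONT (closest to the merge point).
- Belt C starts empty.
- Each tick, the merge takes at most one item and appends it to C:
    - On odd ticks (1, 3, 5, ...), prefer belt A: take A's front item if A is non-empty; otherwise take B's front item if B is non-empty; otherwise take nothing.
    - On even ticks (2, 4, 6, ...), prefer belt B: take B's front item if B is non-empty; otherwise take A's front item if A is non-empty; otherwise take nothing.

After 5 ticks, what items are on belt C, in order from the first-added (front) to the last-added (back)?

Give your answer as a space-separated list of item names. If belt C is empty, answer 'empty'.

Answer: nail hook bolt fin mast

Derivation:
Tick 1: prefer A, take nail from A; A=[bolt,mast,plank] B=[hook,fin,disk,tube] C=[nail]
Tick 2: prefer B, take hook from B; A=[bolt,mast,plank] B=[fin,disk,tube] C=[nail,hook]
Tick 3: prefer A, take bolt from A; A=[mast,plank] B=[fin,disk,tube] C=[nail,hook,bolt]
Tick 4: prefer B, take fin from B; A=[mast,plank] B=[disk,tube] C=[nail,hook,bolt,fin]
Tick 5: prefer A, take mast from A; A=[plank] B=[disk,tube] C=[nail,hook,bolt,fin,mast]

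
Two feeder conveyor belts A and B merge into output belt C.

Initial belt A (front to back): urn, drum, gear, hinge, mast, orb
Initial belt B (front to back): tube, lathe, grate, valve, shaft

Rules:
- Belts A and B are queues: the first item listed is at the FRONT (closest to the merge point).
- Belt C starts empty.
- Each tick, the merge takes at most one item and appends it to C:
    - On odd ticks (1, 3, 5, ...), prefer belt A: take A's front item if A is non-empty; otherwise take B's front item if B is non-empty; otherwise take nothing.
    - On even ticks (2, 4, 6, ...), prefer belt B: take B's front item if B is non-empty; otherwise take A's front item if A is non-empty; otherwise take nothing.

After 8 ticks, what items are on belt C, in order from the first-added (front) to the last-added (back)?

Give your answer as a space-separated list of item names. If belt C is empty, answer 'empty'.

Answer: urn tube drum lathe gear grate hinge valve

Derivation:
Tick 1: prefer A, take urn from A; A=[drum,gear,hinge,mast,orb] B=[tube,lathe,grate,valve,shaft] C=[urn]
Tick 2: prefer B, take tube from B; A=[drum,gear,hinge,mast,orb] B=[lathe,grate,valve,shaft] C=[urn,tube]
Tick 3: prefer A, take drum from A; A=[gear,hinge,mast,orb] B=[lathe,grate,valve,shaft] C=[urn,tube,drum]
Tick 4: prefer B, take lathe from B; A=[gear,hinge,mast,orb] B=[grate,valve,shaft] C=[urn,tube,drum,lathe]
Tick 5: prefer A, take gear from A; A=[hinge,mast,orb] B=[grate,valve,shaft] C=[urn,tube,drum,lathe,gear]
Tick 6: prefer B, take grate from B; A=[hinge,mast,orb] B=[valve,shaft] C=[urn,tube,drum,lathe,gear,grate]
Tick 7: prefer A, take hinge from A; A=[mast,orb] B=[valve,shaft] C=[urn,tube,drum,lathe,gear,grate,hinge]
Tick 8: prefer B, take valve from B; A=[mast,orb] B=[shaft] C=[urn,tube,drum,lathe,gear,grate,hinge,valve]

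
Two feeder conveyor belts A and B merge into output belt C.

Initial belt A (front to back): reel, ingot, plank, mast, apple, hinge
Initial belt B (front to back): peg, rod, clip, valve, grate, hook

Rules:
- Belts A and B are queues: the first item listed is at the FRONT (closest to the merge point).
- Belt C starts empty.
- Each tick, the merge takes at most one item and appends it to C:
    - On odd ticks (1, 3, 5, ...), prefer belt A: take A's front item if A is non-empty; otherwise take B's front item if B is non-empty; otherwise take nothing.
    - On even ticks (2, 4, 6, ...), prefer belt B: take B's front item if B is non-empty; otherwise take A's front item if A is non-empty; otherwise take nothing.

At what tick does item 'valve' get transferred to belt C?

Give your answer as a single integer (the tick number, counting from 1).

Tick 1: prefer A, take reel from A; A=[ingot,plank,mast,apple,hinge] B=[peg,rod,clip,valve,grate,hook] C=[reel]
Tick 2: prefer B, take peg from B; A=[ingot,plank,mast,apple,hinge] B=[rod,clip,valve,grate,hook] C=[reel,peg]
Tick 3: prefer A, take ingot from A; A=[plank,mast,apple,hinge] B=[rod,clip,valve,grate,hook] C=[reel,peg,ingot]
Tick 4: prefer B, take rod from B; A=[plank,mast,apple,hinge] B=[clip,valve,grate,hook] C=[reel,peg,ingot,rod]
Tick 5: prefer A, take plank from A; A=[mast,apple,hinge] B=[clip,valve,grate,hook] C=[reel,peg,ingot,rod,plank]
Tick 6: prefer B, take clip from B; A=[mast,apple,hinge] B=[valve,grate,hook] C=[reel,peg,ingot,rod,plank,clip]
Tick 7: prefer A, take mast from A; A=[apple,hinge] B=[valve,grate,hook] C=[reel,peg,ingot,rod,plank,clip,mast]
Tick 8: prefer B, take valve from B; A=[apple,hinge] B=[grate,hook] C=[reel,peg,ingot,rod,plank,clip,mast,valve]

Answer: 8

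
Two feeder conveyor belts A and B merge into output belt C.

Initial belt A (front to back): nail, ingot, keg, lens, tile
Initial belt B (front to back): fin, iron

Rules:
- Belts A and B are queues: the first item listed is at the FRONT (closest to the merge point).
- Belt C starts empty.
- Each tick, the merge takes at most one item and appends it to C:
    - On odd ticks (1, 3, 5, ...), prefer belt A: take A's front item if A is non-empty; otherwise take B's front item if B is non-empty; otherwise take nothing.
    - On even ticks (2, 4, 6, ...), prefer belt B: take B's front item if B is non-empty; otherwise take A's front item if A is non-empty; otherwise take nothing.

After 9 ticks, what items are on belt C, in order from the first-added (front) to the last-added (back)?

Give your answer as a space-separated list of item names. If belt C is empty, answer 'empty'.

Tick 1: prefer A, take nail from A; A=[ingot,keg,lens,tile] B=[fin,iron] C=[nail]
Tick 2: prefer B, take fin from B; A=[ingot,keg,lens,tile] B=[iron] C=[nail,fin]
Tick 3: prefer A, take ingot from A; A=[keg,lens,tile] B=[iron] C=[nail,fin,ingot]
Tick 4: prefer B, take iron from B; A=[keg,lens,tile] B=[-] C=[nail,fin,ingot,iron]
Tick 5: prefer A, take keg from A; A=[lens,tile] B=[-] C=[nail,fin,ingot,iron,keg]
Tick 6: prefer B, take lens from A; A=[tile] B=[-] C=[nail,fin,ingot,iron,keg,lens]
Tick 7: prefer A, take tile from A; A=[-] B=[-] C=[nail,fin,ingot,iron,keg,lens,tile]
Tick 8: prefer B, both empty, nothing taken; A=[-] B=[-] C=[nail,fin,ingot,iron,keg,lens,tile]
Tick 9: prefer A, both empty, nothing taken; A=[-] B=[-] C=[nail,fin,ingot,iron,keg,lens,tile]

Answer: nail fin ingot iron keg lens tile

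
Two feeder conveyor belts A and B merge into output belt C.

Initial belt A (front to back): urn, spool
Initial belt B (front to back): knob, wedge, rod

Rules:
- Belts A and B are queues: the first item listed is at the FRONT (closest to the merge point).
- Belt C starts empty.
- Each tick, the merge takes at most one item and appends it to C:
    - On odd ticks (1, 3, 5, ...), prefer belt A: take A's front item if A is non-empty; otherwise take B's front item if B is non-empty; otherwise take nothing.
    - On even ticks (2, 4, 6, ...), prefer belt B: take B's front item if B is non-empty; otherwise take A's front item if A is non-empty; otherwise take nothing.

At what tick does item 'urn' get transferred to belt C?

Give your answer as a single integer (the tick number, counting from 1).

Answer: 1

Derivation:
Tick 1: prefer A, take urn from A; A=[spool] B=[knob,wedge,rod] C=[urn]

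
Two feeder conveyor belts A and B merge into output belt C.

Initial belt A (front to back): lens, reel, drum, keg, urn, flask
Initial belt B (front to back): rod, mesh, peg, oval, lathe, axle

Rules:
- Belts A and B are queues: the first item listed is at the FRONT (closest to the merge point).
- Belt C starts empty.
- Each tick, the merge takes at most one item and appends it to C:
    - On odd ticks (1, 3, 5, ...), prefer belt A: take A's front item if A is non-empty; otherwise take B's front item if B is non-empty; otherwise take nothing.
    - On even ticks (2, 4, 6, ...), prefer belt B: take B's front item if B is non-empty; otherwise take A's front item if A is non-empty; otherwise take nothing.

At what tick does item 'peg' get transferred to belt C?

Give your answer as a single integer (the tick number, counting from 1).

Answer: 6

Derivation:
Tick 1: prefer A, take lens from A; A=[reel,drum,keg,urn,flask] B=[rod,mesh,peg,oval,lathe,axle] C=[lens]
Tick 2: prefer B, take rod from B; A=[reel,drum,keg,urn,flask] B=[mesh,peg,oval,lathe,axle] C=[lens,rod]
Tick 3: prefer A, take reel from A; A=[drum,keg,urn,flask] B=[mesh,peg,oval,lathe,axle] C=[lens,rod,reel]
Tick 4: prefer B, take mesh from B; A=[drum,keg,urn,flask] B=[peg,oval,lathe,axle] C=[lens,rod,reel,mesh]
Tick 5: prefer A, take drum from A; A=[keg,urn,flask] B=[peg,oval,lathe,axle] C=[lens,rod,reel,mesh,drum]
Tick 6: prefer B, take peg from B; A=[keg,urn,flask] B=[oval,lathe,axle] C=[lens,rod,reel,mesh,drum,peg]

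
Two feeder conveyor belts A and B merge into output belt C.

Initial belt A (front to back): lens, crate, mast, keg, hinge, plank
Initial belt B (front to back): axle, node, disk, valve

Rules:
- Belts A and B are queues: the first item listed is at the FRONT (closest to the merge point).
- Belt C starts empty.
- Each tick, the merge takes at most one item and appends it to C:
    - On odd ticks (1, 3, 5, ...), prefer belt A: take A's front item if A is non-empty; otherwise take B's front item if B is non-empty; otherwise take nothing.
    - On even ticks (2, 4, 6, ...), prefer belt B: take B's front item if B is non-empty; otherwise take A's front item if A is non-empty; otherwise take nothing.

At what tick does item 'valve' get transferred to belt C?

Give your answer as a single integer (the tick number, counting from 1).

Tick 1: prefer A, take lens from A; A=[crate,mast,keg,hinge,plank] B=[axle,node,disk,valve] C=[lens]
Tick 2: prefer B, take axle from B; A=[crate,mast,keg,hinge,plank] B=[node,disk,valve] C=[lens,axle]
Tick 3: prefer A, take crate from A; A=[mast,keg,hinge,plank] B=[node,disk,valve] C=[lens,axle,crate]
Tick 4: prefer B, take node from B; A=[mast,keg,hinge,plank] B=[disk,valve] C=[lens,axle,crate,node]
Tick 5: prefer A, take mast from A; A=[keg,hinge,plank] B=[disk,valve] C=[lens,axle,crate,node,mast]
Tick 6: prefer B, take disk from B; A=[keg,hinge,plank] B=[valve] C=[lens,axle,crate,node,mast,disk]
Tick 7: prefer A, take keg from A; A=[hinge,plank] B=[valve] C=[lens,axle,crate,node,mast,disk,keg]
Tick 8: prefer B, take valve from B; A=[hinge,plank] B=[-] C=[lens,axle,crate,node,mast,disk,keg,valve]

Answer: 8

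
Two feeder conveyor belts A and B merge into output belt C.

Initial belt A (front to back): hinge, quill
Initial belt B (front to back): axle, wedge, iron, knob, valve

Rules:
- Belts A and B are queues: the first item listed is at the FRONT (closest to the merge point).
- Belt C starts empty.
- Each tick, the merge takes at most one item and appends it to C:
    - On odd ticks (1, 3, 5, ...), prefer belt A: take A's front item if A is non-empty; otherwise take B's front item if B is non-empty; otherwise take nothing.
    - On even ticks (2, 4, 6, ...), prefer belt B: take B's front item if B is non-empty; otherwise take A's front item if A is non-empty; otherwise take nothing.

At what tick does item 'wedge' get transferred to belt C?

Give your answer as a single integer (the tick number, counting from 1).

Answer: 4

Derivation:
Tick 1: prefer A, take hinge from A; A=[quill] B=[axle,wedge,iron,knob,valve] C=[hinge]
Tick 2: prefer B, take axle from B; A=[quill] B=[wedge,iron,knob,valve] C=[hinge,axle]
Tick 3: prefer A, take quill from A; A=[-] B=[wedge,iron,knob,valve] C=[hinge,axle,quill]
Tick 4: prefer B, take wedge from B; A=[-] B=[iron,knob,valve] C=[hinge,axle,quill,wedge]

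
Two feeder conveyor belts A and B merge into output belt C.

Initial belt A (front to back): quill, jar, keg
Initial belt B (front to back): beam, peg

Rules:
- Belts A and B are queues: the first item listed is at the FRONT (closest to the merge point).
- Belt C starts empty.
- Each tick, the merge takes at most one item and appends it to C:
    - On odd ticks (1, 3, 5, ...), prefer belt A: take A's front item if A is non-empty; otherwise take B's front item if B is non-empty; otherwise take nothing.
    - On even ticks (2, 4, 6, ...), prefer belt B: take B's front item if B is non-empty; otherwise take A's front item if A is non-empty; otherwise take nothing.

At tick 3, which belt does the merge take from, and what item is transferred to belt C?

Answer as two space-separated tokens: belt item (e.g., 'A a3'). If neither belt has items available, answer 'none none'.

Answer: A jar

Derivation:
Tick 1: prefer A, take quill from A; A=[jar,keg] B=[beam,peg] C=[quill]
Tick 2: prefer B, take beam from B; A=[jar,keg] B=[peg] C=[quill,beam]
Tick 3: prefer A, take jar from A; A=[keg] B=[peg] C=[quill,beam,jar]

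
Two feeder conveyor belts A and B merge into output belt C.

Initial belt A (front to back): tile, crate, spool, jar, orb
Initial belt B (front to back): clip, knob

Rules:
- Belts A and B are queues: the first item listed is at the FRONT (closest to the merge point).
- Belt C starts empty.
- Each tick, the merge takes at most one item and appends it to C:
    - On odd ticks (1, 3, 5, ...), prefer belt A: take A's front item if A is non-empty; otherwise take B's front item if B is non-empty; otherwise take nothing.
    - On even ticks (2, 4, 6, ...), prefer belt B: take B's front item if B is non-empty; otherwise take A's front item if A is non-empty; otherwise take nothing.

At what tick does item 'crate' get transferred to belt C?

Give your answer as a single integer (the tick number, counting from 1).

Tick 1: prefer A, take tile from A; A=[crate,spool,jar,orb] B=[clip,knob] C=[tile]
Tick 2: prefer B, take clip from B; A=[crate,spool,jar,orb] B=[knob] C=[tile,clip]
Tick 3: prefer A, take crate from A; A=[spool,jar,orb] B=[knob] C=[tile,clip,crate]

Answer: 3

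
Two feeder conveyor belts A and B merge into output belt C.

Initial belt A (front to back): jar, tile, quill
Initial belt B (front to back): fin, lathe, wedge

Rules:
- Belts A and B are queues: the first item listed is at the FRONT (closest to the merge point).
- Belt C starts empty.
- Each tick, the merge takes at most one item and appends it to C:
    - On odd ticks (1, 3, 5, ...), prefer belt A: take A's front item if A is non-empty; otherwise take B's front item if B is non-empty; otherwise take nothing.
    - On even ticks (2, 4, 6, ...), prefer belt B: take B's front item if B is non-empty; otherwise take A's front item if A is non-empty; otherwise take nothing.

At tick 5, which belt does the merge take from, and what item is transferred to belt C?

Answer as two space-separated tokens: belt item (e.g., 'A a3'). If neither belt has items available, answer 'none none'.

Tick 1: prefer A, take jar from A; A=[tile,quill] B=[fin,lathe,wedge] C=[jar]
Tick 2: prefer B, take fin from B; A=[tile,quill] B=[lathe,wedge] C=[jar,fin]
Tick 3: prefer A, take tile from A; A=[quill] B=[lathe,wedge] C=[jar,fin,tile]
Tick 4: prefer B, take lathe from B; A=[quill] B=[wedge] C=[jar,fin,tile,lathe]
Tick 5: prefer A, take quill from A; A=[-] B=[wedge] C=[jar,fin,tile,lathe,quill]

Answer: A quill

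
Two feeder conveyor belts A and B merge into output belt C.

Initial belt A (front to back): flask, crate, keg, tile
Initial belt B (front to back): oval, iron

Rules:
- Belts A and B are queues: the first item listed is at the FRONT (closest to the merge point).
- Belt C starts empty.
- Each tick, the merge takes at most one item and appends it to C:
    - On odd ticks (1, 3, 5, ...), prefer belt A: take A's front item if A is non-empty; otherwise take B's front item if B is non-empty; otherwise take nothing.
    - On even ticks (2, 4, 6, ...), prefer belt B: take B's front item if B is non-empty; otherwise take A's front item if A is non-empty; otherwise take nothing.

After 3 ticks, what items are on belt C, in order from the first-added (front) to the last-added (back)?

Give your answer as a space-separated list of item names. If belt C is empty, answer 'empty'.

Answer: flask oval crate

Derivation:
Tick 1: prefer A, take flask from A; A=[crate,keg,tile] B=[oval,iron] C=[flask]
Tick 2: prefer B, take oval from B; A=[crate,keg,tile] B=[iron] C=[flask,oval]
Tick 3: prefer A, take crate from A; A=[keg,tile] B=[iron] C=[flask,oval,crate]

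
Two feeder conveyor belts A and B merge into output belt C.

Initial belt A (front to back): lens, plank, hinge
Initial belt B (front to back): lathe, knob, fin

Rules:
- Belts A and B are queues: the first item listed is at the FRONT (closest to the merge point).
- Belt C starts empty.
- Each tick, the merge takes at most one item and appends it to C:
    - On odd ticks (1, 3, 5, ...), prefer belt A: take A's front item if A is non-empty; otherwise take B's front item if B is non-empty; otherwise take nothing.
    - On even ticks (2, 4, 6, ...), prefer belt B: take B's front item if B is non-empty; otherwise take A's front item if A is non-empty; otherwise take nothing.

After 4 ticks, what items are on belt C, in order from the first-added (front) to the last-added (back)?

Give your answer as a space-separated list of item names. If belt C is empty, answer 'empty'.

Answer: lens lathe plank knob

Derivation:
Tick 1: prefer A, take lens from A; A=[plank,hinge] B=[lathe,knob,fin] C=[lens]
Tick 2: prefer B, take lathe from B; A=[plank,hinge] B=[knob,fin] C=[lens,lathe]
Tick 3: prefer A, take plank from A; A=[hinge] B=[knob,fin] C=[lens,lathe,plank]
Tick 4: prefer B, take knob from B; A=[hinge] B=[fin] C=[lens,lathe,plank,knob]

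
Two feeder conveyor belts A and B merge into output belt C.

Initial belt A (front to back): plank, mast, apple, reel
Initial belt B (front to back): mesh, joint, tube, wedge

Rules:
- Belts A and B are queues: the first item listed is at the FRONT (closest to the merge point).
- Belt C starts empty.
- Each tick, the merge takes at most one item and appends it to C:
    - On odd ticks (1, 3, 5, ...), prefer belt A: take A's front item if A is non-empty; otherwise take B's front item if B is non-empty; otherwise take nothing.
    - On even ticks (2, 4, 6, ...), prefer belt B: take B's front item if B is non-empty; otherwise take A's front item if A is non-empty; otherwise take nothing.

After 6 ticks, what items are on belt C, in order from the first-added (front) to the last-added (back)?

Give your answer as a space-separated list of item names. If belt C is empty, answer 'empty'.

Answer: plank mesh mast joint apple tube

Derivation:
Tick 1: prefer A, take plank from A; A=[mast,apple,reel] B=[mesh,joint,tube,wedge] C=[plank]
Tick 2: prefer B, take mesh from B; A=[mast,apple,reel] B=[joint,tube,wedge] C=[plank,mesh]
Tick 3: prefer A, take mast from A; A=[apple,reel] B=[joint,tube,wedge] C=[plank,mesh,mast]
Tick 4: prefer B, take joint from B; A=[apple,reel] B=[tube,wedge] C=[plank,mesh,mast,joint]
Tick 5: prefer A, take apple from A; A=[reel] B=[tube,wedge] C=[plank,mesh,mast,joint,apple]
Tick 6: prefer B, take tube from B; A=[reel] B=[wedge] C=[plank,mesh,mast,joint,apple,tube]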